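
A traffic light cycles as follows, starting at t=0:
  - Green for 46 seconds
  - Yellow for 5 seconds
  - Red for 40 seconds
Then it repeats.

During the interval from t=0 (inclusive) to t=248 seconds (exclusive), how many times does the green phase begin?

Cycle = 46+5+40 = 91s
green phase starts at t = k*91 + 0 for k=0,1,2,...
Need k*91+0 < 248 → k < 2.725
k ∈ {0, ..., 2} → 3 starts

Answer: 3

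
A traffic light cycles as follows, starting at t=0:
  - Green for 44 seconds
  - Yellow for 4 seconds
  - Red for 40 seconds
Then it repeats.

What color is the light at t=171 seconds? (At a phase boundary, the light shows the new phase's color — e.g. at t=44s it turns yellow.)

Answer: red

Derivation:
Cycle length = 44 + 4 + 40 = 88s
t = 171, phase_t = 171 mod 88 = 83
83 >= 48 → RED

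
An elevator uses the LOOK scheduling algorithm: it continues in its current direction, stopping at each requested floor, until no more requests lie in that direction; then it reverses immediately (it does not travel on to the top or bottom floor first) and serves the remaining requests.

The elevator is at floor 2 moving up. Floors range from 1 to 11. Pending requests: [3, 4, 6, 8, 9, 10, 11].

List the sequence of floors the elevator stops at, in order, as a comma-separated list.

Answer: 3, 4, 6, 8, 9, 10, 11

Derivation:
Current: 2, moving UP
Serve above first (ascending): [3, 4, 6, 8, 9, 10, 11]
Then reverse, serve below (descending): []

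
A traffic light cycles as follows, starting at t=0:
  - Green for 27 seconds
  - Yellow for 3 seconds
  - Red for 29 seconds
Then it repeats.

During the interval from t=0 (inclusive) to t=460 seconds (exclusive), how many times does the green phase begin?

Answer: 8

Derivation:
Cycle = 27+3+29 = 59s
green phase starts at t = k*59 + 0 for k=0,1,2,...
Need k*59+0 < 460 → k < 7.797
k ∈ {0, ..., 7} → 8 starts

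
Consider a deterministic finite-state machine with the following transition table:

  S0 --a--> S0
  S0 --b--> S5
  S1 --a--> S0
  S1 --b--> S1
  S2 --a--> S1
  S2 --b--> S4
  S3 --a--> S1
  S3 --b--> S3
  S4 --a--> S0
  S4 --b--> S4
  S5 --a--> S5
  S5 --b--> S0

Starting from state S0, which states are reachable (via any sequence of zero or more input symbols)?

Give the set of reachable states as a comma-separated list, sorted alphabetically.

Answer: S0, S5

Derivation:
BFS from S0:
  visit S0: S0--a-->S0 (seen), S0--b-->S5 (new)
  visit S5: S5--a-->S5 (seen), S5--b-->S0 (seen)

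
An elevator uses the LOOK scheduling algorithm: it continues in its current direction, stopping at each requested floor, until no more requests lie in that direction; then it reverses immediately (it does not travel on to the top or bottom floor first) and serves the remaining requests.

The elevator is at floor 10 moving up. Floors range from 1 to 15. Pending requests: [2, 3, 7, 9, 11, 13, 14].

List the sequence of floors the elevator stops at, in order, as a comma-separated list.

Answer: 11, 13, 14, 9, 7, 3, 2

Derivation:
Current: 10, moving UP
Serve above first (ascending): [11, 13, 14]
Then reverse, serve below (descending): [9, 7, 3, 2]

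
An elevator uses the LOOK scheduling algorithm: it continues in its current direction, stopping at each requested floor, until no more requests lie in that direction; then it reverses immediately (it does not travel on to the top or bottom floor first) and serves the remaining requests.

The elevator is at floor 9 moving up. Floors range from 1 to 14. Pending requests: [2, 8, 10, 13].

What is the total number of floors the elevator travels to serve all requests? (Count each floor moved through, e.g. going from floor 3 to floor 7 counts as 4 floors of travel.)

Start at floor 9 moving up, LOOK stop order: [10, 13, 8, 2]
  9 → 10: |10-9| = 1, total = 1
  10 → 13: |13-10| = 3, total = 4
  13 → 8: |8-13| = 5, total = 9
  8 → 2: |2-8| = 6, total = 15

Answer: 15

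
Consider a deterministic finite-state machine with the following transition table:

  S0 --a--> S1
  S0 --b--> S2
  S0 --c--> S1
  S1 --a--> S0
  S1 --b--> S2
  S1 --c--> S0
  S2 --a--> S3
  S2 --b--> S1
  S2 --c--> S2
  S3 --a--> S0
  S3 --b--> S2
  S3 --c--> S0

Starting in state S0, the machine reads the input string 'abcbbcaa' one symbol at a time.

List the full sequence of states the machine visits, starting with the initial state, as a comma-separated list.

Answer: S0, S1, S2, S2, S1, S2, S2, S3, S0

Derivation:
Start: S0
  read 'a': S0 --a--> S1
  read 'b': S1 --b--> S2
  read 'c': S2 --c--> S2
  read 'b': S2 --b--> S1
  read 'b': S1 --b--> S2
  read 'c': S2 --c--> S2
  read 'a': S2 --a--> S3
  read 'a': S3 --a--> S0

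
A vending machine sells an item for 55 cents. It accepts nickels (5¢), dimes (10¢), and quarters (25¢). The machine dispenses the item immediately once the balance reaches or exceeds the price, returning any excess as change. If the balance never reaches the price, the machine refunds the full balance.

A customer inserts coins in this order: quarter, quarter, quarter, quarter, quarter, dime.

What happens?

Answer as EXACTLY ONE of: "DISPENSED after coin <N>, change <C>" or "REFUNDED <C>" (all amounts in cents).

Price: 55¢
Coin 1 (quarter, 25¢): balance = 25¢
Coin 2 (quarter, 25¢): balance = 50¢
Coin 3 (quarter, 25¢): balance = 75¢
  → balance >= price → DISPENSE, change = 75 - 55 = 20¢

Answer: DISPENSED after coin 3, change 20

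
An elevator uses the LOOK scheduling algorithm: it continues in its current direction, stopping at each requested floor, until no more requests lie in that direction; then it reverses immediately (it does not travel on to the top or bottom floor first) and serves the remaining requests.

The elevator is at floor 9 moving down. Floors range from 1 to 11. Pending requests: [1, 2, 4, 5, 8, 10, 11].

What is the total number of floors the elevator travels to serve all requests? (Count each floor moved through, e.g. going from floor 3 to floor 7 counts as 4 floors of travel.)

Start at floor 9 moving down, LOOK stop order: [8, 5, 4, 2, 1, 10, 11]
  9 → 8: |8-9| = 1, total = 1
  8 → 5: |5-8| = 3, total = 4
  5 → 4: |4-5| = 1, total = 5
  4 → 2: |2-4| = 2, total = 7
  2 → 1: |1-2| = 1, total = 8
  1 → 10: |10-1| = 9, total = 17
  10 → 11: |11-10| = 1, total = 18

Answer: 18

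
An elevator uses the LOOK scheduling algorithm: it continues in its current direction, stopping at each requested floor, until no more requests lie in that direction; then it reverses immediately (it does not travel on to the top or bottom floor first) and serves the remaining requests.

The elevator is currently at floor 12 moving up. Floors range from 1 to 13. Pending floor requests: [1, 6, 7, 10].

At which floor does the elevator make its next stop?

Current floor: 12, direction: up
Requests above: []
Requests below: [1, 6, 7, 10]
Moving up but no requests above → reverse; nearest below is max([1, 6, 7, 10]) = 10

Answer: 10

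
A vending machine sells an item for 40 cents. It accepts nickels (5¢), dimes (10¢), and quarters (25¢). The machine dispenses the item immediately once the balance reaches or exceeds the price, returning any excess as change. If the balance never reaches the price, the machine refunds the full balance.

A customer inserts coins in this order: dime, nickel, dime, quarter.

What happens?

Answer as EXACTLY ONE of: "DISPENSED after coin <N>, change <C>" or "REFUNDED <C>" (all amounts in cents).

Answer: DISPENSED after coin 4, change 10

Derivation:
Price: 40¢
Coin 1 (dime, 10¢): balance = 10¢
Coin 2 (nickel, 5¢): balance = 15¢
Coin 3 (dime, 10¢): balance = 25¢
Coin 4 (quarter, 25¢): balance = 50¢
  → balance >= price → DISPENSE, change = 50 - 40 = 10¢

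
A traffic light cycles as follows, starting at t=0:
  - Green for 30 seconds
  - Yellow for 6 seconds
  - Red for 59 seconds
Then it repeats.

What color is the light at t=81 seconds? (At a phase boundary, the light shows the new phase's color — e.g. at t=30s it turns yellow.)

Cycle length = 30 + 6 + 59 = 95s
t = 81, phase_t = 81 mod 95 = 81
81 >= 36 → RED

Answer: red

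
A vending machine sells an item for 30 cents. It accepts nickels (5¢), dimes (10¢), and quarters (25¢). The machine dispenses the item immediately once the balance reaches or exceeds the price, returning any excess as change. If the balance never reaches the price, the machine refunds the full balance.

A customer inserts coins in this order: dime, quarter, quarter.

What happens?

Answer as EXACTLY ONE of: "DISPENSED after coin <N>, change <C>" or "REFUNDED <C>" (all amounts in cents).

Price: 30¢
Coin 1 (dime, 10¢): balance = 10¢
Coin 2 (quarter, 25¢): balance = 35¢
  → balance >= price → DISPENSE, change = 35 - 30 = 5¢

Answer: DISPENSED after coin 2, change 5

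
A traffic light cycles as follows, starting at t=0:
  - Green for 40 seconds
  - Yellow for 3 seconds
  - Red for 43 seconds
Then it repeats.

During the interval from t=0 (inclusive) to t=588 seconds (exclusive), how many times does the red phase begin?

Cycle = 40+3+43 = 86s
red phase starts at t = k*86 + 43 for k=0,1,2,...
Need k*86+43 < 588 → k < 6.337
k ∈ {0, ..., 6} → 7 starts

Answer: 7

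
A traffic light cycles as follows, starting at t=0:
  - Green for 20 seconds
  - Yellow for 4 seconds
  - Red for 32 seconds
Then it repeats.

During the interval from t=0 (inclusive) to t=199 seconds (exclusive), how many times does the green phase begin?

Cycle = 20+4+32 = 56s
green phase starts at t = k*56 + 0 for k=0,1,2,...
Need k*56+0 < 199 → k < 3.554
k ∈ {0, ..., 3} → 4 starts

Answer: 4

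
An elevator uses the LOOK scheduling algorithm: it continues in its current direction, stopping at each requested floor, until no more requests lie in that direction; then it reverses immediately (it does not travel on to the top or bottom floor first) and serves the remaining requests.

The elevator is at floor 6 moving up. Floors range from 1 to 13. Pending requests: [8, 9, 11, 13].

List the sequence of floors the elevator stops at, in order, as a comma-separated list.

Current: 6, moving UP
Serve above first (ascending): [8, 9, 11, 13]
Then reverse, serve below (descending): []

Answer: 8, 9, 11, 13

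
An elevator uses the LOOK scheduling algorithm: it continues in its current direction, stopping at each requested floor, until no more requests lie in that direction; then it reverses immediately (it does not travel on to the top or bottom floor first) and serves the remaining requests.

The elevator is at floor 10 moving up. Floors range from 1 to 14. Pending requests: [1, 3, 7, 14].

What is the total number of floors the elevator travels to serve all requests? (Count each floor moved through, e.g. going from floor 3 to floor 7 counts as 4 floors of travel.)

Answer: 17

Derivation:
Start at floor 10 moving up, LOOK stop order: [14, 7, 3, 1]
  10 → 14: |14-10| = 4, total = 4
  14 → 7: |7-14| = 7, total = 11
  7 → 3: |3-7| = 4, total = 15
  3 → 1: |1-3| = 2, total = 17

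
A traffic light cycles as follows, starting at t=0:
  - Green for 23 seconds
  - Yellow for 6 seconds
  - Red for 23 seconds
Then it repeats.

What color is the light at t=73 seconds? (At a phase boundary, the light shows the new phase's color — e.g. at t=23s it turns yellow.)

Cycle length = 23 + 6 + 23 = 52s
t = 73, phase_t = 73 mod 52 = 21
21 < 23 (green end) → GREEN

Answer: green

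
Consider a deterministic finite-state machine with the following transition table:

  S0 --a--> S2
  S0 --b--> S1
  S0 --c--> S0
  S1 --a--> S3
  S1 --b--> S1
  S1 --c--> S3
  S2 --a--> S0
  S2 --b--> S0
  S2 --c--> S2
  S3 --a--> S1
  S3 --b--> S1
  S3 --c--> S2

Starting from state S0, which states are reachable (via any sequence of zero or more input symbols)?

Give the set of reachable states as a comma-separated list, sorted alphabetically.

BFS from S0:
  visit S0: S0--a-->S2 (new), S0--b-->S1 (new), S0--c-->S0 (seen)
  visit S2: S2--a-->S0 (seen), S2--b-->S0 (seen), S2--c-->S2 (seen)
  visit S1: S1--a-->S3 (new), S1--b-->S1 (seen), S1--c-->S3 (seen)
  visit S3: S3--a-->S1 (seen), S3--b-->S1 (seen), S3--c-->S2 (seen)

Answer: S0, S1, S2, S3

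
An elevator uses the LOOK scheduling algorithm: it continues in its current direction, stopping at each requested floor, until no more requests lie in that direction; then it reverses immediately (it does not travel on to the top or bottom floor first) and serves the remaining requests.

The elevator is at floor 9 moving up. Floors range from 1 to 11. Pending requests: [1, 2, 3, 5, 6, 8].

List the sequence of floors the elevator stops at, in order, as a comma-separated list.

Answer: 8, 6, 5, 3, 2, 1

Derivation:
Current: 9, moving UP
Serve above first (ascending): []
Then reverse, serve below (descending): [8, 6, 5, 3, 2, 1]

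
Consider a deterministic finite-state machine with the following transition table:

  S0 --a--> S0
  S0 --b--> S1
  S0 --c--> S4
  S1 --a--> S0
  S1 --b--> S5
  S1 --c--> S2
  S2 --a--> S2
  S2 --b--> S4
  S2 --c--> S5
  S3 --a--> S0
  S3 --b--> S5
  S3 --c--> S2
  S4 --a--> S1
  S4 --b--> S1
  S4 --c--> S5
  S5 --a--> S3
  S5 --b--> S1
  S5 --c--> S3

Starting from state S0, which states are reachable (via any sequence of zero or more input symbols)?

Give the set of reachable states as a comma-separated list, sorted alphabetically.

Answer: S0, S1, S2, S3, S4, S5

Derivation:
BFS from S0:
  visit S0: S0--a-->S0 (seen), S0--b-->S1 (new), S0--c-->S4 (new)
  visit S1: S1--a-->S0 (seen), S1--b-->S5 (new), S1--c-->S2 (new)
  visit S4: S4--a-->S1 (seen), S4--b-->S1 (seen), S4--c-->S5 (seen)
  visit S5: S5--a-->S3 (new), S5--b-->S1 (seen), S5--c-->S3 (seen)
  visit S2: S2--a-->S2 (seen), S2--b-->S4 (seen), S2--c-->S5 (seen)
  visit S3: S3--a-->S0 (seen), S3--b-->S5 (seen), S3--c-->S2 (seen)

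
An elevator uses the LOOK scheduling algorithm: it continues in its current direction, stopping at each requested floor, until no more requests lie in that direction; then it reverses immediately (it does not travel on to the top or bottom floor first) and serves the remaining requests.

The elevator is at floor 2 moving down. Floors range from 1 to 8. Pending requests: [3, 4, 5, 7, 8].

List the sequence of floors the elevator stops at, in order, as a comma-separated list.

Current: 2, moving DOWN
Serve below first (descending): []
Then reverse, serve above (ascending): [3, 4, 5, 7, 8]

Answer: 3, 4, 5, 7, 8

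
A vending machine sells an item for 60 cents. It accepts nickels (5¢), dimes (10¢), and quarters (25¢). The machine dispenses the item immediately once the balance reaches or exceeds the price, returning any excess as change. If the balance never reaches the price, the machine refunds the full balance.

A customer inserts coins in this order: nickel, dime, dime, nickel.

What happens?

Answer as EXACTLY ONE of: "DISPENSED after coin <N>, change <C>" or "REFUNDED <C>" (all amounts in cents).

Answer: REFUNDED 30

Derivation:
Price: 60¢
Coin 1 (nickel, 5¢): balance = 5¢
Coin 2 (dime, 10¢): balance = 15¢
Coin 3 (dime, 10¢): balance = 25¢
Coin 4 (nickel, 5¢): balance = 30¢
All coins inserted, balance 30¢ < price 60¢ → REFUND 30¢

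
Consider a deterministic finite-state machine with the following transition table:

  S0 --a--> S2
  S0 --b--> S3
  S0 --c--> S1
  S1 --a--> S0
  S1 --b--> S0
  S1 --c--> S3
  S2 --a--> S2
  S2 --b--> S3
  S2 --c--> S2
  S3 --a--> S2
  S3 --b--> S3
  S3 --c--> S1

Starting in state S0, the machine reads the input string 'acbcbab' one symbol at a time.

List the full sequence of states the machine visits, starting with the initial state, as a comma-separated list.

Answer: S0, S2, S2, S3, S1, S0, S2, S3

Derivation:
Start: S0
  read 'a': S0 --a--> S2
  read 'c': S2 --c--> S2
  read 'b': S2 --b--> S3
  read 'c': S3 --c--> S1
  read 'b': S1 --b--> S0
  read 'a': S0 --a--> S2
  read 'b': S2 --b--> S3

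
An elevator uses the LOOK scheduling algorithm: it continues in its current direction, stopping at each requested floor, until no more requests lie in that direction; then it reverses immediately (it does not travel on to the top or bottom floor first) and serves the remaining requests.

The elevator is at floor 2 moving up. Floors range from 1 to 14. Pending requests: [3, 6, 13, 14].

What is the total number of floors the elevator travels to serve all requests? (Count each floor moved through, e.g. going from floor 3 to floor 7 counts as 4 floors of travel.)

Answer: 12

Derivation:
Start at floor 2 moving up, LOOK stop order: [3, 6, 13, 14]
  2 → 3: |3-2| = 1, total = 1
  3 → 6: |6-3| = 3, total = 4
  6 → 13: |13-6| = 7, total = 11
  13 → 14: |14-13| = 1, total = 12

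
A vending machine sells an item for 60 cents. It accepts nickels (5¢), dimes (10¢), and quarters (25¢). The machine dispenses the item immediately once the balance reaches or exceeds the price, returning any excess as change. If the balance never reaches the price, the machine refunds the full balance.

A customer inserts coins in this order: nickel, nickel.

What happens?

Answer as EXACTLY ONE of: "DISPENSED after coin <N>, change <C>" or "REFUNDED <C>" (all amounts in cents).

Answer: REFUNDED 10

Derivation:
Price: 60¢
Coin 1 (nickel, 5¢): balance = 5¢
Coin 2 (nickel, 5¢): balance = 10¢
All coins inserted, balance 10¢ < price 60¢ → REFUND 10¢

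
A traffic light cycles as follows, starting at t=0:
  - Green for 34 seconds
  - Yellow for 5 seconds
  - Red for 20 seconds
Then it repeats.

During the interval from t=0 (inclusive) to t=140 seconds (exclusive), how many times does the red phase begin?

Answer: 2

Derivation:
Cycle = 34+5+20 = 59s
red phase starts at t = k*59 + 39 for k=0,1,2,...
Need k*59+39 < 140 → k < 1.712
k ∈ {0, ..., 1} → 2 starts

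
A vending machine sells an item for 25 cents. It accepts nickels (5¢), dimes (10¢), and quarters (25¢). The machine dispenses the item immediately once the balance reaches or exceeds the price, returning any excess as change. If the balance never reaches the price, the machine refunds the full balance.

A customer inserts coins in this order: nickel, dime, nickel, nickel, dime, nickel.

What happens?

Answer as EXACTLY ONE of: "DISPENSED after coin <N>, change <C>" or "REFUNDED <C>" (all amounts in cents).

Price: 25¢
Coin 1 (nickel, 5¢): balance = 5¢
Coin 2 (dime, 10¢): balance = 15¢
Coin 3 (nickel, 5¢): balance = 20¢
Coin 4 (nickel, 5¢): balance = 25¢
  → balance >= price → DISPENSE, change = 25 - 25 = 0¢

Answer: DISPENSED after coin 4, change 0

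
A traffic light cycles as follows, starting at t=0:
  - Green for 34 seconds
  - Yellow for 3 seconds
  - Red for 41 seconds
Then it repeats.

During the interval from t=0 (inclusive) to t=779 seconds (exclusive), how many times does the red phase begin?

Cycle = 34+3+41 = 78s
red phase starts at t = k*78 + 37 for k=0,1,2,...
Need k*78+37 < 779 → k < 9.513
k ∈ {0, ..., 9} → 10 starts

Answer: 10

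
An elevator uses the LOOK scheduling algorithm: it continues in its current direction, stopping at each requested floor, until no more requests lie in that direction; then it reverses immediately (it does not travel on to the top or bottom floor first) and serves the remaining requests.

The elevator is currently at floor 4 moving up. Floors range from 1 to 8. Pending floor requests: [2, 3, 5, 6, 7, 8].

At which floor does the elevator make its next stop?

Answer: 5

Derivation:
Current floor: 4, direction: up
Requests above: [5, 6, 7, 8]
Requests below: [2, 3]
Moving up and requests lie above → nearest above is min([5, 6, 7, 8]) = 5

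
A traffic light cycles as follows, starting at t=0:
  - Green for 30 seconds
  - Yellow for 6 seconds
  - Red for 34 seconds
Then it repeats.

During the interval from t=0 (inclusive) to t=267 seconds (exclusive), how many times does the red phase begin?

Cycle = 30+6+34 = 70s
red phase starts at t = k*70 + 36 for k=0,1,2,...
Need k*70+36 < 267 → k < 3.300
k ∈ {0, ..., 3} → 4 starts

Answer: 4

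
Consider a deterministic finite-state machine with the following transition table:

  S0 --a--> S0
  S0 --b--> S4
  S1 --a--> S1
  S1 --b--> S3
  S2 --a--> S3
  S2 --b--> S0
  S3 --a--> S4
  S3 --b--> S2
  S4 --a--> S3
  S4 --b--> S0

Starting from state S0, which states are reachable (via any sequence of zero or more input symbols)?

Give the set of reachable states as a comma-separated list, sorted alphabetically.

BFS from S0:
  visit S0: S0--a-->S0 (seen), S0--b-->S4 (new)
  visit S4: S4--a-->S3 (new), S4--b-->S0 (seen)
  visit S3: S3--a-->S4 (seen), S3--b-->S2 (new)
  visit S2: S2--a-->S3 (seen), S2--b-->S0 (seen)

Answer: S0, S2, S3, S4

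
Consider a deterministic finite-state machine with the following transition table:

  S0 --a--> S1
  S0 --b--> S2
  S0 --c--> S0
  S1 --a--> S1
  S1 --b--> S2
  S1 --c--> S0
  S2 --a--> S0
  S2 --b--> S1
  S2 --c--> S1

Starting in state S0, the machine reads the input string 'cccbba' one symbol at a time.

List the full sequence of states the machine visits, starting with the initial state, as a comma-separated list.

Answer: S0, S0, S0, S0, S2, S1, S1

Derivation:
Start: S0
  read 'c': S0 --c--> S0
  read 'c': S0 --c--> S0
  read 'c': S0 --c--> S0
  read 'b': S0 --b--> S2
  read 'b': S2 --b--> S1
  read 'a': S1 --a--> S1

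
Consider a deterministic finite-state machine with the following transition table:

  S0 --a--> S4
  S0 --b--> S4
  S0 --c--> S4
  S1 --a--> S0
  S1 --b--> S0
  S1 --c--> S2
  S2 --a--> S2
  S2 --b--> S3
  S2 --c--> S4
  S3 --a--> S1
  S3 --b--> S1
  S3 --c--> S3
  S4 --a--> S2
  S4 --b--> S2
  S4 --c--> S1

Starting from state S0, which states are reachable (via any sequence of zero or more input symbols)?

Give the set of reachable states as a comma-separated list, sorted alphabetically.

Answer: S0, S1, S2, S3, S4

Derivation:
BFS from S0:
  visit S0: S0--a-->S4 (new), S0--b-->S4 (seen), S0--c-->S4 (seen)
  visit S4: S4--a-->S2 (new), S4--b-->S2 (seen), S4--c-->S1 (new)
  visit S2: S2--a-->S2 (seen), S2--b-->S3 (new), S2--c-->S4 (seen)
  visit S1: S1--a-->S0 (seen), S1--b-->S0 (seen), S1--c-->S2 (seen)
  visit S3: S3--a-->S1 (seen), S3--b-->S1 (seen), S3--c-->S3 (seen)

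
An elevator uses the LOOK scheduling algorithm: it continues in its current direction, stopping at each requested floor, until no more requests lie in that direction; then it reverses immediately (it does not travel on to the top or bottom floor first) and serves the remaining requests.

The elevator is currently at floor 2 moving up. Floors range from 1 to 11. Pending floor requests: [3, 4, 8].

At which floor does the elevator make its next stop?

Answer: 3

Derivation:
Current floor: 2, direction: up
Requests above: [3, 4, 8]
Requests below: []
Moving up and requests lie above → nearest above is min([3, 4, 8]) = 3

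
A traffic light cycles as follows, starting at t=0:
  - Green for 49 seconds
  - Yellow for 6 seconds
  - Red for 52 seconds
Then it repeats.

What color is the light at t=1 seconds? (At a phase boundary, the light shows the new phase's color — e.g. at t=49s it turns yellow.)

Cycle length = 49 + 6 + 52 = 107s
t = 1, phase_t = 1 mod 107 = 1
1 < 49 (green end) → GREEN

Answer: green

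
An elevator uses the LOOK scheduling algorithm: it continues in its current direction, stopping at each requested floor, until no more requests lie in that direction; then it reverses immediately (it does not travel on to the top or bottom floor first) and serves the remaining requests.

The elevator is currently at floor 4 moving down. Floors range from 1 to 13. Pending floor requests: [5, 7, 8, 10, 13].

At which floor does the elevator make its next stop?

Current floor: 4, direction: down
Requests above: [5, 7, 8, 10, 13]
Requests below: []
Moving down but no requests below → reverse; nearest above is min([5, 7, 8, 10, 13]) = 5

Answer: 5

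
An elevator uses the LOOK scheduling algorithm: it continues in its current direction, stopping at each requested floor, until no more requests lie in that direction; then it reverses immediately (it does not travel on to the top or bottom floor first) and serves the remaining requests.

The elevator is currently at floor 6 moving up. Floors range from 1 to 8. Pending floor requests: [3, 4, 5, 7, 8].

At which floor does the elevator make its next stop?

Current floor: 6, direction: up
Requests above: [7, 8]
Requests below: [3, 4, 5]
Moving up and requests lie above → nearest above is min([7, 8]) = 7

Answer: 7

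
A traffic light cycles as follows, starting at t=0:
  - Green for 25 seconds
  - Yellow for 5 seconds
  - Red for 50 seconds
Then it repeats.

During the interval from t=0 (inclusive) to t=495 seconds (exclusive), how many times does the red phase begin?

Cycle = 25+5+50 = 80s
red phase starts at t = k*80 + 30 for k=0,1,2,...
Need k*80+30 < 495 → k < 5.812
k ∈ {0, ..., 5} → 6 starts

Answer: 6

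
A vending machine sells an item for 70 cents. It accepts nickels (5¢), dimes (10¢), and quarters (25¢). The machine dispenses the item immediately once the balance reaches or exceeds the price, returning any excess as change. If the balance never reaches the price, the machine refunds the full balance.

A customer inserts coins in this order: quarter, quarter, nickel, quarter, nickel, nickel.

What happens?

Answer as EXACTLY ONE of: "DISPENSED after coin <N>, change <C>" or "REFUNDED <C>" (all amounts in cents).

Price: 70¢
Coin 1 (quarter, 25¢): balance = 25¢
Coin 2 (quarter, 25¢): balance = 50¢
Coin 3 (nickel, 5¢): balance = 55¢
Coin 4 (quarter, 25¢): balance = 80¢
  → balance >= price → DISPENSE, change = 80 - 70 = 10¢

Answer: DISPENSED after coin 4, change 10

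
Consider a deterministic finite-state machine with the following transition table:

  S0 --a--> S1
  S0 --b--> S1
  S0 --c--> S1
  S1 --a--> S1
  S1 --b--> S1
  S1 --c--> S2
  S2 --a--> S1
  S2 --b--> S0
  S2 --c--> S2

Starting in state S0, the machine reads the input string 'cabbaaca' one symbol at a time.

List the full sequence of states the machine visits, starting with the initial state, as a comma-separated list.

Answer: S0, S1, S1, S1, S1, S1, S1, S2, S1

Derivation:
Start: S0
  read 'c': S0 --c--> S1
  read 'a': S1 --a--> S1
  read 'b': S1 --b--> S1
  read 'b': S1 --b--> S1
  read 'a': S1 --a--> S1
  read 'a': S1 --a--> S1
  read 'c': S1 --c--> S2
  read 'a': S2 --a--> S1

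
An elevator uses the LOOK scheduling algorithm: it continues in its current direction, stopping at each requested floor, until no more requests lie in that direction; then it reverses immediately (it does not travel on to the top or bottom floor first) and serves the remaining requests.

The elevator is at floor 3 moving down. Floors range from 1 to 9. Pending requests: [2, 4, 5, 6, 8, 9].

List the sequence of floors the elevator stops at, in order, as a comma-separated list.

Answer: 2, 4, 5, 6, 8, 9

Derivation:
Current: 3, moving DOWN
Serve below first (descending): [2]
Then reverse, serve above (ascending): [4, 5, 6, 8, 9]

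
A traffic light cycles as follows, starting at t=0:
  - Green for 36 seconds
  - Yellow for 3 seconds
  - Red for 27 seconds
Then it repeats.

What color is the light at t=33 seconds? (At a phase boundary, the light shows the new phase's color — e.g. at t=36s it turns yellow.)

Answer: green

Derivation:
Cycle length = 36 + 3 + 27 = 66s
t = 33, phase_t = 33 mod 66 = 33
33 < 36 (green end) → GREEN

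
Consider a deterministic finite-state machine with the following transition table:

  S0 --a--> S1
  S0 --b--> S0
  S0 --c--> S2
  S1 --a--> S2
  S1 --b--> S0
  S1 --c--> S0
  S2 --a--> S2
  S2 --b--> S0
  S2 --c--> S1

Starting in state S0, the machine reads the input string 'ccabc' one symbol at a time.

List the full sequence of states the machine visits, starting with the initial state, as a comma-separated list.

Start: S0
  read 'c': S0 --c--> S2
  read 'c': S2 --c--> S1
  read 'a': S1 --a--> S2
  read 'b': S2 --b--> S0
  read 'c': S0 --c--> S2

Answer: S0, S2, S1, S2, S0, S2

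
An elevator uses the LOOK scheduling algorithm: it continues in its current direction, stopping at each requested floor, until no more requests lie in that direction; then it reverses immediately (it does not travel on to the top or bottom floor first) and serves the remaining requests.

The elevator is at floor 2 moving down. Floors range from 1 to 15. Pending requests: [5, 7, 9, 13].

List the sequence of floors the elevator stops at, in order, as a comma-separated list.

Answer: 5, 7, 9, 13

Derivation:
Current: 2, moving DOWN
Serve below first (descending): []
Then reverse, serve above (ascending): [5, 7, 9, 13]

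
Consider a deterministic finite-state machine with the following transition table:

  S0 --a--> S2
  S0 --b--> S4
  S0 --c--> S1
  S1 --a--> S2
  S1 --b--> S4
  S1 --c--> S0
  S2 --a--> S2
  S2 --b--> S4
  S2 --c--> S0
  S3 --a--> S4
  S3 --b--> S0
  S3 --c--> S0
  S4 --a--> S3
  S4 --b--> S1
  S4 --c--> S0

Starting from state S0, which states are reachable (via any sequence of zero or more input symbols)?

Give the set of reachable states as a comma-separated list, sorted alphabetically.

BFS from S0:
  visit S0: S0--a-->S2 (new), S0--b-->S4 (new), S0--c-->S1 (new)
  visit S2: S2--a-->S2 (seen), S2--b-->S4 (seen), S2--c-->S0 (seen)
  visit S4: S4--a-->S3 (new), S4--b-->S1 (seen), S4--c-->S0 (seen)
  visit S1: S1--a-->S2 (seen), S1--b-->S4 (seen), S1--c-->S0 (seen)
  visit S3: S3--a-->S4 (seen), S3--b-->S0 (seen), S3--c-->S0 (seen)

Answer: S0, S1, S2, S3, S4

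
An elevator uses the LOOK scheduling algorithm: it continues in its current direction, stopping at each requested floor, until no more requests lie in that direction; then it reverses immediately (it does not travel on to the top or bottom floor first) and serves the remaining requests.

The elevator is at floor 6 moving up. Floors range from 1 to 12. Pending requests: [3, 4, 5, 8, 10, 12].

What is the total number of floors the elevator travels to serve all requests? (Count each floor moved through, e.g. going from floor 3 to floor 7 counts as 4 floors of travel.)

Answer: 15

Derivation:
Start at floor 6 moving up, LOOK stop order: [8, 10, 12, 5, 4, 3]
  6 → 8: |8-6| = 2, total = 2
  8 → 10: |10-8| = 2, total = 4
  10 → 12: |12-10| = 2, total = 6
  12 → 5: |5-12| = 7, total = 13
  5 → 4: |4-5| = 1, total = 14
  4 → 3: |3-4| = 1, total = 15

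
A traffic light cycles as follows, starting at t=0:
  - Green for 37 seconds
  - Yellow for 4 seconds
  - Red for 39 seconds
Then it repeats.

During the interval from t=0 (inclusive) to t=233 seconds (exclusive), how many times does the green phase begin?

Answer: 3

Derivation:
Cycle = 37+4+39 = 80s
green phase starts at t = k*80 + 0 for k=0,1,2,...
Need k*80+0 < 233 → k < 2.913
k ∈ {0, ..., 2} → 3 starts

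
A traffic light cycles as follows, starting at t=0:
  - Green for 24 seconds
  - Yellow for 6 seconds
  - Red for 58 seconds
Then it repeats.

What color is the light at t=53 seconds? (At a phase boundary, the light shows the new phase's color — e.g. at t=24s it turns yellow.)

Cycle length = 24 + 6 + 58 = 88s
t = 53, phase_t = 53 mod 88 = 53
53 >= 30 → RED

Answer: red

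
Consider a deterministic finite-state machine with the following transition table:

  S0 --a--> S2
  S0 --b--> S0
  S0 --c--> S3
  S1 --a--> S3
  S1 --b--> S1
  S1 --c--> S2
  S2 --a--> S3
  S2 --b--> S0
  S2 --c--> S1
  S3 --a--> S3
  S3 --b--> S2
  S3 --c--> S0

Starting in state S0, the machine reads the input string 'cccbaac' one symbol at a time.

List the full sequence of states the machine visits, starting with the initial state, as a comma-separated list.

Start: S0
  read 'c': S0 --c--> S3
  read 'c': S3 --c--> S0
  read 'c': S0 --c--> S3
  read 'b': S3 --b--> S2
  read 'a': S2 --a--> S3
  read 'a': S3 --a--> S3
  read 'c': S3 --c--> S0

Answer: S0, S3, S0, S3, S2, S3, S3, S0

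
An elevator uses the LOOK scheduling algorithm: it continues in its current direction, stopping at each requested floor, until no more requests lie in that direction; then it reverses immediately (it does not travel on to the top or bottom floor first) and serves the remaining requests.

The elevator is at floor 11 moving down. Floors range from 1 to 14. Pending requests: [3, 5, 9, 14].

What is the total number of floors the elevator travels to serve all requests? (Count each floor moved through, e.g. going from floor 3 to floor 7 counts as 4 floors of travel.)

Start at floor 11 moving down, LOOK stop order: [9, 5, 3, 14]
  11 → 9: |9-11| = 2, total = 2
  9 → 5: |5-9| = 4, total = 6
  5 → 3: |3-5| = 2, total = 8
  3 → 14: |14-3| = 11, total = 19

Answer: 19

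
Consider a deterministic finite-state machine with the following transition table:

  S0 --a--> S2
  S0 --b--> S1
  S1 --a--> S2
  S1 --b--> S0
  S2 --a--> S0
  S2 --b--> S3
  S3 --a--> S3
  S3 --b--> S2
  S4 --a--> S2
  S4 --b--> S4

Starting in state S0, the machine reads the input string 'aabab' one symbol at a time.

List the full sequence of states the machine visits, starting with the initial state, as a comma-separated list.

Start: S0
  read 'a': S0 --a--> S2
  read 'a': S2 --a--> S0
  read 'b': S0 --b--> S1
  read 'a': S1 --a--> S2
  read 'b': S2 --b--> S3

Answer: S0, S2, S0, S1, S2, S3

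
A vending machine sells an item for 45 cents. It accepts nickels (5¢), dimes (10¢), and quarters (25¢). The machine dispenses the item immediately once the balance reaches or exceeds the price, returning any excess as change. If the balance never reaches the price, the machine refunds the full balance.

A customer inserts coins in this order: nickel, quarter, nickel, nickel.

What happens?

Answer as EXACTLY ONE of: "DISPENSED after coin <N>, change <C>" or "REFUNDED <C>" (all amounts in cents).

Answer: REFUNDED 40

Derivation:
Price: 45¢
Coin 1 (nickel, 5¢): balance = 5¢
Coin 2 (quarter, 25¢): balance = 30¢
Coin 3 (nickel, 5¢): balance = 35¢
Coin 4 (nickel, 5¢): balance = 40¢
All coins inserted, balance 40¢ < price 45¢ → REFUND 40¢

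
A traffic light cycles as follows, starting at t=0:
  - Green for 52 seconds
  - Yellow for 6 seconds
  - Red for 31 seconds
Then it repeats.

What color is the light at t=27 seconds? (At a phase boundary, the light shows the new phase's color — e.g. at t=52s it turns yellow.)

Cycle length = 52 + 6 + 31 = 89s
t = 27, phase_t = 27 mod 89 = 27
27 < 52 (green end) → GREEN

Answer: green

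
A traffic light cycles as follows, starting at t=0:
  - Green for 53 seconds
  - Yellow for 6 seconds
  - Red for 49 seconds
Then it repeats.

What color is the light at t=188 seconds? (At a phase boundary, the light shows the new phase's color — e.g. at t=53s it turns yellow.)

Answer: red

Derivation:
Cycle length = 53 + 6 + 49 = 108s
t = 188, phase_t = 188 mod 108 = 80
80 >= 59 → RED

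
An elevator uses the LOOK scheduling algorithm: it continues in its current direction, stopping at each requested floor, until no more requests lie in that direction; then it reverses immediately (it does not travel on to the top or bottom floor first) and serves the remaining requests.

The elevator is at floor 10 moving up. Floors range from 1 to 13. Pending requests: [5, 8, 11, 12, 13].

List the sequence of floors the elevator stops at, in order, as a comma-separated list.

Answer: 11, 12, 13, 8, 5

Derivation:
Current: 10, moving UP
Serve above first (ascending): [11, 12, 13]
Then reverse, serve below (descending): [8, 5]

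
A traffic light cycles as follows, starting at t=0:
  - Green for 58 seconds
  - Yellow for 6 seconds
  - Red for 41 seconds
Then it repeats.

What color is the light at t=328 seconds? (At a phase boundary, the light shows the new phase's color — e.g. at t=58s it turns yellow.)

Cycle length = 58 + 6 + 41 = 105s
t = 328, phase_t = 328 mod 105 = 13
13 < 58 (green end) → GREEN

Answer: green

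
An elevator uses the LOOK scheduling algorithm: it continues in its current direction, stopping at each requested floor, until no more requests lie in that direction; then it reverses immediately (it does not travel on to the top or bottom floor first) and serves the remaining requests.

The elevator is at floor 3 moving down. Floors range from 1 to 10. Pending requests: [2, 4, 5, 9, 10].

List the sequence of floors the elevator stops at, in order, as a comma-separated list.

Current: 3, moving DOWN
Serve below first (descending): [2]
Then reverse, serve above (ascending): [4, 5, 9, 10]

Answer: 2, 4, 5, 9, 10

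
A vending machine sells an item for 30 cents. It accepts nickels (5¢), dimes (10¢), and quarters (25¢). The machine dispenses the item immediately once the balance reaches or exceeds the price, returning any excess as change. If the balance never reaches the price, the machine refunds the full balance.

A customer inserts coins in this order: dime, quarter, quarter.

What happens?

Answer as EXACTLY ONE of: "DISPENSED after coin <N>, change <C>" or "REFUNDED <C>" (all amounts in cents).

Answer: DISPENSED after coin 2, change 5

Derivation:
Price: 30¢
Coin 1 (dime, 10¢): balance = 10¢
Coin 2 (quarter, 25¢): balance = 35¢
  → balance >= price → DISPENSE, change = 35 - 30 = 5¢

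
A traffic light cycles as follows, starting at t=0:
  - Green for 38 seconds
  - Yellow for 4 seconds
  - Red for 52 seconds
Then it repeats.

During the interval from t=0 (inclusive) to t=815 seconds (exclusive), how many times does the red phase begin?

Answer: 9

Derivation:
Cycle = 38+4+52 = 94s
red phase starts at t = k*94 + 42 for k=0,1,2,...
Need k*94+42 < 815 → k < 8.223
k ∈ {0, ..., 8} → 9 starts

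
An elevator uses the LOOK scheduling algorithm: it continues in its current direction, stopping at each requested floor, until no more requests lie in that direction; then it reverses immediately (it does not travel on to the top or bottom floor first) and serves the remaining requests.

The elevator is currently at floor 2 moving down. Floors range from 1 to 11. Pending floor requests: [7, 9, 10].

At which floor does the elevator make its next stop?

Current floor: 2, direction: down
Requests above: [7, 9, 10]
Requests below: []
Moving down but no requests below → reverse; nearest above is min([7, 9, 10]) = 7

Answer: 7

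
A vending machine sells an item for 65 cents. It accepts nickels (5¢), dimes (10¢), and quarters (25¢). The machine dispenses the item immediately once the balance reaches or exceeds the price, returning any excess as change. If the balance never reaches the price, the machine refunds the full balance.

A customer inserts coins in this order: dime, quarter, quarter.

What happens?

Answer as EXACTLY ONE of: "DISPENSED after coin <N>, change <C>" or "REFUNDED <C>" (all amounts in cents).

Answer: REFUNDED 60

Derivation:
Price: 65¢
Coin 1 (dime, 10¢): balance = 10¢
Coin 2 (quarter, 25¢): balance = 35¢
Coin 3 (quarter, 25¢): balance = 60¢
All coins inserted, balance 60¢ < price 65¢ → REFUND 60¢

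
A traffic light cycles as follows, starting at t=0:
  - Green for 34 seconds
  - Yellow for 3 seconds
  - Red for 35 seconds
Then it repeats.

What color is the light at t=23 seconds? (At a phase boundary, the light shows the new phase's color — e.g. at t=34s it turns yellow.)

Answer: green

Derivation:
Cycle length = 34 + 3 + 35 = 72s
t = 23, phase_t = 23 mod 72 = 23
23 < 34 (green end) → GREEN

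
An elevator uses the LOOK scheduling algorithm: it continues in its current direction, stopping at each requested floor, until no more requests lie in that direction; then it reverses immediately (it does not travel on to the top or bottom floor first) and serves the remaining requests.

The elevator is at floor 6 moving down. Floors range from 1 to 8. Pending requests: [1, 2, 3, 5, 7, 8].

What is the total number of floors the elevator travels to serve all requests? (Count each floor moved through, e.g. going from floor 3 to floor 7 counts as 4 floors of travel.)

Start at floor 6 moving down, LOOK stop order: [5, 3, 2, 1, 7, 8]
  6 → 5: |5-6| = 1, total = 1
  5 → 3: |3-5| = 2, total = 3
  3 → 2: |2-3| = 1, total = 4
  2 → 1: |1-2| = 1, total = 5
  1 → 7: |7-1| = 6, total = 11
  7 → 8: |8-7| = 1, total = 12

Answer: 12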